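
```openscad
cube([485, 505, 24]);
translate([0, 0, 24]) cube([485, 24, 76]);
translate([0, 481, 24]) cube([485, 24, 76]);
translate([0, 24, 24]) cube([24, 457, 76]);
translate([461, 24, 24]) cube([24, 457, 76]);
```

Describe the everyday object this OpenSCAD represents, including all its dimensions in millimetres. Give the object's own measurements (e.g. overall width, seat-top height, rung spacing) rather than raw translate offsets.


An open-topped rectangular box: outside dimensions 485×505×100 mm, with a uniform wall and base thickness of 24 mm. The base is a full 485×505 slab on the floor; four walls sit on top of the base. The front and back walls (the −y and +y sides) span the full width; the two side walls fit between them.


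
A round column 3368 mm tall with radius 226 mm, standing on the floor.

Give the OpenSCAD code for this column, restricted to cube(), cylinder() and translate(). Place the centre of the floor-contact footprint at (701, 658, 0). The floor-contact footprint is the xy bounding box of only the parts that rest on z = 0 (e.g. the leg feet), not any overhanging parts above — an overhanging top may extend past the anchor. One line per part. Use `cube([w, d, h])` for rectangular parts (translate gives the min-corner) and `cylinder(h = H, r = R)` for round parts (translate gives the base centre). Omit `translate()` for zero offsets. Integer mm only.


translate([701, 658, 0]) cylinder(h = 3368, r = 226);


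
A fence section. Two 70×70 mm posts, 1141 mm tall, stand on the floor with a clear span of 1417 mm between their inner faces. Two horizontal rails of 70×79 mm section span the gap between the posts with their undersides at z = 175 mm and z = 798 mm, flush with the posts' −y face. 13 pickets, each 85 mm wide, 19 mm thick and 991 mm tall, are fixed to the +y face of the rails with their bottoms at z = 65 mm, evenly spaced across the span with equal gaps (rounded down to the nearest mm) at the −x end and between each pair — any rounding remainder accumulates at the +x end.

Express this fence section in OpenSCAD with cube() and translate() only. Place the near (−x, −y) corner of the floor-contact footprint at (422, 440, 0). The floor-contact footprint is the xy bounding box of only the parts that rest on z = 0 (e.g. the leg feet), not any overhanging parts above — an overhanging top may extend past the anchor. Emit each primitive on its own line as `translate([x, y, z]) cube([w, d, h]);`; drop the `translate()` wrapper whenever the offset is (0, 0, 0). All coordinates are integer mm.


translate([422, 440, 0]) cube([70, 70, 1141]);
translate([1909, 440, 0]) cube([70, 70, 1141]);
translate([492, 440, 175]) cube([1417, 70, 79]);
translate([492, 440, 798]) cube([1417, 70, 79]);
translate([514, 510, 65]) cube([85, 19, 991]);
translate([621, 510, 65]) cube([85, 19, 991]);
translate([728, 510, 65]) cube([85, 19, 991]);
translate([835, 510, 65]) cube([85, 19, 991]);
translate([942, 510, 65]) cube([85, 19, 991]);
translate([1049, 510, 65]) cube([85, 19, 991]);
translate([1156, 510, 65]) cube([85, 19, 991]);
translate([1263, 510, 65]) cube([85, 19, 991]);
translate([1370, 510, 65]) cube([85, 19, 991]);
translate([1477, 510, 65]) cube([85, 19, 991]);
translate([1584, 510, 65]) cube([85, 19, 991]);
translate([1691, 510, 65]) cube([85, 19, 991]);
translate([1798, 510, 65]) cube([85, 19, 991]);


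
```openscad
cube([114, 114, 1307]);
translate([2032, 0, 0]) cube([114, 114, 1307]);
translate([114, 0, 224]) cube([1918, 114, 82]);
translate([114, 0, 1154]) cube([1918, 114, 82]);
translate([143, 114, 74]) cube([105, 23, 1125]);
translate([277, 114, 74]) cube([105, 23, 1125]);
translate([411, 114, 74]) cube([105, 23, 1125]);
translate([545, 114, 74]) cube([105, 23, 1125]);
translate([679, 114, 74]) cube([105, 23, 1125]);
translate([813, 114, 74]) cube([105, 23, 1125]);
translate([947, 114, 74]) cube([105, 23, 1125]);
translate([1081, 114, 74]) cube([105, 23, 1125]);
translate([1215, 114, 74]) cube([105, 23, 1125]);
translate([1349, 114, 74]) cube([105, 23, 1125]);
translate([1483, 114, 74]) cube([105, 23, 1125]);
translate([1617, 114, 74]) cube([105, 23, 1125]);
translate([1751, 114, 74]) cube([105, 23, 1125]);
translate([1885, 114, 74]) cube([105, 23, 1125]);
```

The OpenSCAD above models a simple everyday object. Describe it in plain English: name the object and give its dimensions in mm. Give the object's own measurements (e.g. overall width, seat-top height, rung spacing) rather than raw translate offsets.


A fence section. Two 114×114 mm posts, 1307 mm tall, stand on the floor with a clear span of 1918 mm between their inner faces. Two horizontal rails of 114×82 mm section span the gap between the posts with their undersides at z = 224 mm and z = 1154 mm, flush with the posts' −y face. 14 pickets, each 105 mm wide, 23 mm thick and 1125 mm tall, are fixed to the +y face of the rails with their bottoms at z = 74 mm, spaced across the span with a 29 mm gap after the −x post and between neighbouring pickets, with 42 mm left before the +x post.


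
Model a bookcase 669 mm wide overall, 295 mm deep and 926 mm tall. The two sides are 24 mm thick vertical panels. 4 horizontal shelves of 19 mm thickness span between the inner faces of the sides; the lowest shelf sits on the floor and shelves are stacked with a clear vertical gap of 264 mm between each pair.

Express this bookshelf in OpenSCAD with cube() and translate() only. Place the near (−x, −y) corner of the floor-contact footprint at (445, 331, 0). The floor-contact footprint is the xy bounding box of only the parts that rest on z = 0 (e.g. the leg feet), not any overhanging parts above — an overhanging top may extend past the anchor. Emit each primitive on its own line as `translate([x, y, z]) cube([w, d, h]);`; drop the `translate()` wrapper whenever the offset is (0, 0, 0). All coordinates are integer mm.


translate([445, 331, 0]) cube([24, 295, 926]);
translate([1090, 331, 0]) cube([24, 295, 926]);
translate([469, 331, 0]) cube([621, 295, 19]);
translate([469, 331, 283]) cube([621, 295, 19]);
translate([469, 331, 566]) cube([621, 295, 19]);
translate([469, 331, 849]) cube([621, 295, 19]);


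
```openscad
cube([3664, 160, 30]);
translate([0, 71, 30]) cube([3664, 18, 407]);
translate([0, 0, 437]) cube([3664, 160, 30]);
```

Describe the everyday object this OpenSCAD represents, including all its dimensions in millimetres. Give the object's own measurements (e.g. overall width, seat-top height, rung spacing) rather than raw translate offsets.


An I-beam lying along x, 3664 mm long. Overall section height 467 mm. Two flanges 160 mm wide (y) and 30 mm thick, one on the floor and one at the top; a web 18 mm thick runs between them, centred on the flange width.


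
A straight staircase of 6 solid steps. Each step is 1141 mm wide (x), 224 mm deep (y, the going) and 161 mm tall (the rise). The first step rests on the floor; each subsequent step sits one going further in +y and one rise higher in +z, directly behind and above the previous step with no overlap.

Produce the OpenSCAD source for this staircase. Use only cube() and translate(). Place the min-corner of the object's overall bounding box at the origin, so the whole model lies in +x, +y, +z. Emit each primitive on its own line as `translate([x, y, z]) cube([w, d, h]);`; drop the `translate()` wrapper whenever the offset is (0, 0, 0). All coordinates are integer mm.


cube([1141, 224, 161]);
translate([0, 224, 161]) cube([1141, 224, 161]);
translate([0, 448, 322]) cube([1141, 224, 161]);
translate([0, 672, 483]) cube([1141, 224, 161]);
translate([0, 896, 644]) cube([1141, 224, 161]);
translate([0, 1120, 805]) cube([1141, 224, 161]);


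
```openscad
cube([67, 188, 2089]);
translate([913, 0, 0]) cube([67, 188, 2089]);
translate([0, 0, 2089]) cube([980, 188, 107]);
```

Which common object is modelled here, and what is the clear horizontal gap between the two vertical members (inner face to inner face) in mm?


A door frame. The clear opening width is 846 mm.

Two 2089 mm tall posts with a header on top — a door frame. The left jamb is 67 mm wide at x = 0; the right jamb starts at x = 913. The clear opening is 913 − 67 = 846 mm.


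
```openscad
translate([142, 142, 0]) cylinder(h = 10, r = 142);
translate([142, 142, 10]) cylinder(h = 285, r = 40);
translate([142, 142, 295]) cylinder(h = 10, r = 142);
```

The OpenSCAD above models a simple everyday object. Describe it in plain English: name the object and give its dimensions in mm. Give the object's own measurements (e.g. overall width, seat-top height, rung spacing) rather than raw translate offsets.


A spool: two coaxial disc flanges of radius 142 mm and thickness 10 mm, joined by a core cylinder of radius 40 mm and height 285 mm. The lower flange rests on z = 0 and the three cylinders share a vertical axis.


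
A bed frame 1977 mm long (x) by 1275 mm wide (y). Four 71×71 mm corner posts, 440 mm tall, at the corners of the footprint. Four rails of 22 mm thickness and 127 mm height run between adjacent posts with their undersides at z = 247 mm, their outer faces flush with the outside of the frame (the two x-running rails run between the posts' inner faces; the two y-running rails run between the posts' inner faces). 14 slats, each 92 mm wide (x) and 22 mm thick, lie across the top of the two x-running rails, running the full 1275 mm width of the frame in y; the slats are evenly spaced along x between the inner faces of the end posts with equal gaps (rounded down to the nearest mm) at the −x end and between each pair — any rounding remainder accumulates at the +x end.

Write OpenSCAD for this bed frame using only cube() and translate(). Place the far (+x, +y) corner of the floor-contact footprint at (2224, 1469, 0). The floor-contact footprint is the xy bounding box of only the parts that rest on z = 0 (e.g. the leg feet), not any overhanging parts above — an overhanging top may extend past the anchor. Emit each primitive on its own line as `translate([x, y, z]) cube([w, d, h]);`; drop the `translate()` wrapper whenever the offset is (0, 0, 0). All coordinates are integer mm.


translate([247, 194, 0]) cube([71, 71, 440]);
translate([247, 1398, 0]) cube([71, 71, 440]);
translate([2153, 194, 0]) cube([71, 71, 440]);
translate([2153, 1398, 0]) cube([71, 71, 440]);
translate([318, 194, 247]) cube([1835, 22, 127]);
translate([318, 1447, 247]) cube([1835, 22, 127]);
translate([247, 265, 247]) cube([22, 1133, 127]);
translate([2202, 265, 247]) cube([22, 1133, 127]);
translate([354, 194, 374]) cube([92, 1275, 22]);
translate([482, 194, 374]) cube([92, 1275, 22]);
translate([610, 194, 374]) cube([92, 1275, 22]);
translate([738, 194, 374]) cube([92, 1275, 22]);
translate([866, 194, 374]) cube([92, 1275, 22]);
translate([994, 194, 374]) cube([92, 1275, 22]);
translate([1122, 194, 374]) cube([92, 1275, 22]);
translate([1250, 194, 374]) cube([92, 1275, 22]);
translate([1378, 194, 374]) cube([92, 1275, 22]);
translate([1506, 194, 374]) cube([92, 1275, 22]);
translate([1634, 194, 374]) cube([92, 1275, 22]);
translate([1762, 194, 374]) cube([92, 1275, 22]);
translate([1890, 194, 374]) cube([92, 1275, 22]);
translate([2018, 194, 374]) cube([92, 1275, 22]);


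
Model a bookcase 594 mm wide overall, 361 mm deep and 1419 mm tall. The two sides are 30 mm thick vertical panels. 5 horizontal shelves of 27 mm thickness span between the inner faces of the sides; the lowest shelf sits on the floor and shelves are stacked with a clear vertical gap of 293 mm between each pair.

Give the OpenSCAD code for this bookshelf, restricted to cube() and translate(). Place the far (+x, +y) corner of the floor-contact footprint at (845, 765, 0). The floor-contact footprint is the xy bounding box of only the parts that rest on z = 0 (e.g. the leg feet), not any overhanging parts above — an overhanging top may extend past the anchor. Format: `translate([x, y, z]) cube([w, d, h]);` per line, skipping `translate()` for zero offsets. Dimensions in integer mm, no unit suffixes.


translate([251, 404, 0]) cube([30, 361, 1419]);
translate([815, 404, 0]) cube([30, 361, 1419]);
translate([281, 404, 0]) cube([534, 361, 27]);
translate([281, 404, 320]) cube([534, 361, 27]);
translate([281, 404, 640]) cube([534, 361, 27]);
translate([281, 404, 960]) cube([534, 361, 27]);
translate([281, 404, 1280]) cube([534, 361, 27]);


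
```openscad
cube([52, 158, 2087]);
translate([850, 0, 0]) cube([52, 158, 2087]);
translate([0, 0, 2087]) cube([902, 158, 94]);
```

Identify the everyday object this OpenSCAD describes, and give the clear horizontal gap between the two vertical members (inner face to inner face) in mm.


A door frame. The clear opening width is 798 mm.

Two 2087 mm tall posts with a header on top — a door frame. The left jamb is 52 mm wide at x = 0; the right jamb starts at x = 850. The clear opening is 850 − 52 = 798 mm.


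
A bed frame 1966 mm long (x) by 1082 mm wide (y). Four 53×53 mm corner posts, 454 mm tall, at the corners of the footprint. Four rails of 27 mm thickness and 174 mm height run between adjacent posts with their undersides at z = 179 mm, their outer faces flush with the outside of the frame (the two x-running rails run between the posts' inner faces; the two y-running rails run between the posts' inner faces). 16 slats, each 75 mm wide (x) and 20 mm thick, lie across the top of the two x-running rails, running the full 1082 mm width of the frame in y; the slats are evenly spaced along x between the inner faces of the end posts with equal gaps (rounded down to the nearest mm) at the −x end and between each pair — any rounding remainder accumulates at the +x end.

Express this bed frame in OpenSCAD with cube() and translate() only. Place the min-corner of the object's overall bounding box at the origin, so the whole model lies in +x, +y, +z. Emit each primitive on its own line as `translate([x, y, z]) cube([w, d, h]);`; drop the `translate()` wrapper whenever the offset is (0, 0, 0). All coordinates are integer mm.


// slat z = rail_z + rail_h = 179 + 174 = 353
// slat gap = ⌊(1860 − 16·75) / 17⌋ = 38
cube([53, 53, 454]);
translate([0, 1029, 0]) cube([53, 53, 454]);
translate([1913, 0, 0]) cube([53, 53, 454]);
translate([1913, 1029, 0]) cube([53, 53, 454]);
translate([53, 0, 179]) cube([1860, 27, 174]);
translate([53, 1055, 179]) cube([1860, 27, 174]);
translate([0, 53, 179]) cube([27, 976, 174]);
translate([1939, 53, 179]) cube([27, 976, 174]);
translate([91, 0, 353]) cube([75, 1082, 20]);
translate([204, 0, 353]) cube([75, 1082, 20]);
translate([317, 0, 353]) cube([75, 1082, 20]);
translate([430, 0, 353]) cube([75, 1082, 20]);
translate([543, 0, 353]) cube([75, 1082, 20]);
translate([656, 0, 353]) cube([75, 1082, 20]);
translate([769, 0, 353]) cube([75, 1082, 20]);
translate([882, 0, 353]) cube([75, 1082, 20]);
translate([995, 0, 353]) cube([75, 1082, 20]);
translate([1108, 0, 353]) cube([75, 1082, 20]);
translate([1221, 0, 353]) cube([75, 1082, 20]);
translate([1334, 0, 353]) cube([75, 1082, 20]);
translate([1447, 0, 353]) cube([75, 1082, 20]);
translate([1560, 0, 353]) cube([75, 1082, 20]);
translate([1673, 0, 353]) cube([75, 1082, 20]);
translate([1786, 0, 353]) cube([75, 1082, 20]);


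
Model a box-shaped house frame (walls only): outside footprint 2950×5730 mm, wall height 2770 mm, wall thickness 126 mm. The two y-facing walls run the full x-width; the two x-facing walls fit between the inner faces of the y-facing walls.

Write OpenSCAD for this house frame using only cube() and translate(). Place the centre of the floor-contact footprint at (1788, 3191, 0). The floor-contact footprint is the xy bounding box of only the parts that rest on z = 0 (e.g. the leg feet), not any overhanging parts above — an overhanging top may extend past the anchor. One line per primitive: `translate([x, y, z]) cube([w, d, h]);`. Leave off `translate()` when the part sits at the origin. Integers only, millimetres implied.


translate([313, 326, 0]) cube([2950, 126, 2770]);
translate([313, 5930, 0]) cube([2950, 126, 2770]);
translate([313, 452, 0]) cube([126, 5478, 2770]);
translate([3137, 452, 0]) cube([126, 5478, 2770]);


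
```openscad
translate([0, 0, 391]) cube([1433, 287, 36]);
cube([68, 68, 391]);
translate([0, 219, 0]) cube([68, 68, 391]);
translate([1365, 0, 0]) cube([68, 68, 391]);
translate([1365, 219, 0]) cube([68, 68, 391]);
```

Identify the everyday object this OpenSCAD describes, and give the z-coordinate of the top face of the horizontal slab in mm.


A bench. The seat-top height is 427 mm.

A long slab on four corner posts — a bench. The slab sits at z = 391 with thickness 36, so the top is 391 + 36 = 427 mm.


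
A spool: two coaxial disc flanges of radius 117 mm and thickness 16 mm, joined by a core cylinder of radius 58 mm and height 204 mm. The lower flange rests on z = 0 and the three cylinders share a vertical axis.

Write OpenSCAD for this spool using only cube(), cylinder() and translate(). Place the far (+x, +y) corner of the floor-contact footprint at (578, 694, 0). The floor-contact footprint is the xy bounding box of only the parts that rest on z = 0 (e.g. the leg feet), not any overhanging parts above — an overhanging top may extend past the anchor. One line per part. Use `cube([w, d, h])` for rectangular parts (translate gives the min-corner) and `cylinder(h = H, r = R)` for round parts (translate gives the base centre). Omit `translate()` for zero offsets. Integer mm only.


translate([461, 577, 0]) cylinder(h = 16, r = 117);
translate([461, 577, 16]) cylinder(h = 204, r = 58);
translate([461, 577, 220]) cylinder(h = 16, r = 117);


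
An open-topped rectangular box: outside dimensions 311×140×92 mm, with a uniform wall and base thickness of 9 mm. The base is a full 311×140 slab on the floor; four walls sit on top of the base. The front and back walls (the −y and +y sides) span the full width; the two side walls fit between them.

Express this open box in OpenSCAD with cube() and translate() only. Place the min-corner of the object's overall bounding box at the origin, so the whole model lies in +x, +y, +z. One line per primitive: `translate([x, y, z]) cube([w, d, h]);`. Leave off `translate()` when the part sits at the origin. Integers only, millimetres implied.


cube([311, 140, 9]);
translate([0, 0, 9]) cube([311, 9, 83]);
translate([0, 131, 9]) cube([311, 9, 83]);
translate([0, 9, 9]) cube([9, 122, 83]);
translate([302, 9, 9]) cube([9, 122, 83]);


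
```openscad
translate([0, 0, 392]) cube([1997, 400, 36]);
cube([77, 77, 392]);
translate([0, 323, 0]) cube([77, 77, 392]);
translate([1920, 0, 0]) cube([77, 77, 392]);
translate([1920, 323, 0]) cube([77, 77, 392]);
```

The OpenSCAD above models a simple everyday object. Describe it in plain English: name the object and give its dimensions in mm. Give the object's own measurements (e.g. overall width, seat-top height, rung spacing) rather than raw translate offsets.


A bench: a 1997×400 mm seat slab, 36 mm thick, top at z = 428 mm, on four 77×77 mm square legs flush with the seat corners and standing on z = 0.


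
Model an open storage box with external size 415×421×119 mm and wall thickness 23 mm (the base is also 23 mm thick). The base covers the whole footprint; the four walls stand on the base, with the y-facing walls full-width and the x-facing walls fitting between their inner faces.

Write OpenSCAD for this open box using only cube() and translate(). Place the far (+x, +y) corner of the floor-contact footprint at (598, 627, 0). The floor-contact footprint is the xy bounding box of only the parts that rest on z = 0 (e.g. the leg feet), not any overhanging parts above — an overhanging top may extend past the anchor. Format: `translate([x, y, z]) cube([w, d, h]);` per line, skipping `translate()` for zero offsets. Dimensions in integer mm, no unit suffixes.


translate([183, 206, 0]) cube([415, 421, 23]);
translate([183, 206, 23]) cube([415, 23, 96]);
translate([183, 604, 23]) cube([415, 23, 96]);
translate([183, 229, 23]) cube([23, 375, 96]);
translate([575, 229, 23]) cube([23, 375, 96]);


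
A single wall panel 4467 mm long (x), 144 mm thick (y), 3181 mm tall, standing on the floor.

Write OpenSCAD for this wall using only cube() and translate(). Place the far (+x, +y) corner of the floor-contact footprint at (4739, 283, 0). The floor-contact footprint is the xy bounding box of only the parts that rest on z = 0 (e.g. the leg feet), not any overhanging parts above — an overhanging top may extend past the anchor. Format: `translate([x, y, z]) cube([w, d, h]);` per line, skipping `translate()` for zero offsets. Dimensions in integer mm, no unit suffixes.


translate([272, 139, 0]) cube([4467, 144, 3181]);


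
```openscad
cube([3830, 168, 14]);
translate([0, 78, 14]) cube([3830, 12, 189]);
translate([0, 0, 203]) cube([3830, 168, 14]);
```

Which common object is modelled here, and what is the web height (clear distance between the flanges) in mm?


An I-beam. The web height is 189 mm.

Two wide flanges with a thin centred web — an I-beam. Overall 217 mm minus two 14 mm flanges gives a web of 217 − 2·14 = 189 mm.


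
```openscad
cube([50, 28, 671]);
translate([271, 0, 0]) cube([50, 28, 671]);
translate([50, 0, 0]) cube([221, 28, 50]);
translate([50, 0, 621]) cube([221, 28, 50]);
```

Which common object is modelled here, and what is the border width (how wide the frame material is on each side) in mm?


A picture frame. The border width is 50 mm.

Four thin pieces enclosing a rectangular opening — a picture frame. The two full-height stiles are 671 mm tall; the top rail sits at z = 621 and is 50 mm tall, so the border above the opening is 671 − 621 = 50 mm, matching the stile x-width.


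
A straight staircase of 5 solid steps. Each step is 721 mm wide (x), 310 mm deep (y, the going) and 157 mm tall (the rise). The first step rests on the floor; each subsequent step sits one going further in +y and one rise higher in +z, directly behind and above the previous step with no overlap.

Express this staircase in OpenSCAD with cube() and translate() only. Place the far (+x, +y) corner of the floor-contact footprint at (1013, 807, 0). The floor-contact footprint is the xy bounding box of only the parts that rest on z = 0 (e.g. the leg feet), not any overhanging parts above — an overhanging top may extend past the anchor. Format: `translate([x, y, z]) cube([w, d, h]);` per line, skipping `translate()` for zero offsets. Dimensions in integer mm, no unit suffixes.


translate([292, 497, 0]) cube([721, 310, 157]);
translate([292, 807, 157]) cube([721, 310, 157]);
translate([292, 1117, 314]) cube([721, 310, 157]);
translate([292, 1427, 471]) cube([721, 310, 157]);
translate([292, 1737, 628]) cube([721, 310, 157]);


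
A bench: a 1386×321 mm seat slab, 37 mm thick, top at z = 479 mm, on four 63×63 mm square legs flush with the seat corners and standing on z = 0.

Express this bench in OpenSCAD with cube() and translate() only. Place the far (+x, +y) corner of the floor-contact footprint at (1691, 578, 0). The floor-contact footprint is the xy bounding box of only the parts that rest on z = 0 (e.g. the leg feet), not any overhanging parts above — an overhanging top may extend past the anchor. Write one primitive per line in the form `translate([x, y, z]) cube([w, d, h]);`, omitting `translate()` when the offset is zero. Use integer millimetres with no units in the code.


translate([305, 257, 442]) cube([1386, 321, 37]);
translate([305, 257, 0]) cube([63, 63, 442]);
translate([305, 515, 0]) cube([63, 63, 442]);
translate([1628, 257, 0]) cube([63, 63, 442]);
translate([1628, 515, 0]) cube([63, 63, 442]);


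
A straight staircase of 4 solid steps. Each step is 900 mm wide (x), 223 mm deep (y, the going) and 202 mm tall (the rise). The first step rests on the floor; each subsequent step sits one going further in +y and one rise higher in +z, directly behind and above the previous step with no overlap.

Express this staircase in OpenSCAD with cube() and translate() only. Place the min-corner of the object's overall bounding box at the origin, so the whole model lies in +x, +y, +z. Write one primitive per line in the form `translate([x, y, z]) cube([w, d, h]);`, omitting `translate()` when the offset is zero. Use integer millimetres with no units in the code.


cube([900, 223, 202]);
translate([0, 223, 202]) cube([900, 223, 202]);
translate([0, 446, 404]) cube([900, 223, 202]);
translate([0, 669, 606]) cube([900, 223, 202]);


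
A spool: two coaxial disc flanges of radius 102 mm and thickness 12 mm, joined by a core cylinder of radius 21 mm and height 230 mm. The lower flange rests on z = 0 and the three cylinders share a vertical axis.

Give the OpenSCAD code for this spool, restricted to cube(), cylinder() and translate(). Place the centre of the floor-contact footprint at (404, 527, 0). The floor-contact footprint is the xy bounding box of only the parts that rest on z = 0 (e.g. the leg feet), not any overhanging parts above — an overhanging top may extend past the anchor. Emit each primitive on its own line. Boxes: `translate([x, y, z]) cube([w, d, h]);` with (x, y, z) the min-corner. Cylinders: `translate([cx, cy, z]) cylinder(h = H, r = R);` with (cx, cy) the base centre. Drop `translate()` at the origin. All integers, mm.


translate([404, 527, 0]) cylinder(h = 12, r = 102);
translate([404, 527, 12]) cylinder(h = 230, r = 21);
translate([404, 527, 242]) cylinder(h = 12, r = 102);


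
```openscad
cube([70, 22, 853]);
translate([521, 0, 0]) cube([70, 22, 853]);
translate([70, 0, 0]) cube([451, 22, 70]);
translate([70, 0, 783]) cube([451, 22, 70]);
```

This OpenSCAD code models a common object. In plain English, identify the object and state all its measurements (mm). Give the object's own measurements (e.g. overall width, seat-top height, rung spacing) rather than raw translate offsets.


A rectangular picture frame lying in the x–z plane (depth along y). The opening is 451 mm wide (x) by 713 mm tall (z), surrounded by a border 70 mm wide on all four sides. The frame is 22 mm deep and is made of two full-height vertical stiles with two horizontal rails fitted between them.


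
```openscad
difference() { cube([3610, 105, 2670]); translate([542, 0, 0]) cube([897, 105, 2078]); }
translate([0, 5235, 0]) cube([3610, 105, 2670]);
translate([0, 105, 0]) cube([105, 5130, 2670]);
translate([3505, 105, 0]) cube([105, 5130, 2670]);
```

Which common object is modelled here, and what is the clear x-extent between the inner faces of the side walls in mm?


A single room. The interior width is 3400 mm.

Four walls enclosing a rectangle with a door in the front wall — a room. Outside width 3610 minus two 105 mm walls gives 3400 mm.


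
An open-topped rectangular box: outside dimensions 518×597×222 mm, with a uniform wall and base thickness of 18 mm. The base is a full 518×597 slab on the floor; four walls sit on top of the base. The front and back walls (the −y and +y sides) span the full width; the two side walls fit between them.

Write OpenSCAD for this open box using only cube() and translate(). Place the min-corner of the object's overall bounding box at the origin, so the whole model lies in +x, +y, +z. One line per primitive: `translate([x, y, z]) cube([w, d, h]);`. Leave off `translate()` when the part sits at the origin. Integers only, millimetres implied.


cube([518, 597, 18]);
translate([0, 0, 18]) cube([518, 18, 204]);
translate([0, 579, 18]) cube([518, 18, 204]);
translate([0, 18, 18]) cube([18, 561, 204]);
translate([500, 18, 18]) cube([18, 561, 204]);


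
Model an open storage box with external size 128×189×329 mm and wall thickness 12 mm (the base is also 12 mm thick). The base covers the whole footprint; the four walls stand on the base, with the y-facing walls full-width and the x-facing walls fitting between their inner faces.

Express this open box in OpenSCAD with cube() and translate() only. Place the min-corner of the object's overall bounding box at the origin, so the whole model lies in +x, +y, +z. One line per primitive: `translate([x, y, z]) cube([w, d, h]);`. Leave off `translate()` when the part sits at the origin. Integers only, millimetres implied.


cube([128, 189, 12]);
translate([0, 0, 12]) cube([128, 12, 317]);
translate([0, 177, 12]) cube([128, 12, 317]);
translate([0, 12, 12]) cube([12, 165, 317]);
translate([116, 12, 12]) cube([12, 165, 317]);


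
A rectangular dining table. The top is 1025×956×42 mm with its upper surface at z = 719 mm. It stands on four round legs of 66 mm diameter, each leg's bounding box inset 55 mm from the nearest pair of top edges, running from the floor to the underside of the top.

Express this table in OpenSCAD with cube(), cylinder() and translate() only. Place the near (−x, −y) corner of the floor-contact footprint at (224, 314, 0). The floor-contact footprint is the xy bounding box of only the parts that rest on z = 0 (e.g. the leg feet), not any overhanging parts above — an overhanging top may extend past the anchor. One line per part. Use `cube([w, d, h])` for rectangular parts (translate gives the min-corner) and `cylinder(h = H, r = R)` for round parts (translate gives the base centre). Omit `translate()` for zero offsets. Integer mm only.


// leg_h = 719 - 42 = 677
translate([169, 259, 677]) cube([1025, 956, 42]);
translate([257, 347, 0]) cylinder(h = 677, r = 33);
translate([1106, 347, 0]) cylinder(h = 677, r = 33);
translate([257, 1127, 0]) cylinder(h = 677, r = 33);
translate([1106, 1127, 0]) cylinder(h = 677, r = 33);


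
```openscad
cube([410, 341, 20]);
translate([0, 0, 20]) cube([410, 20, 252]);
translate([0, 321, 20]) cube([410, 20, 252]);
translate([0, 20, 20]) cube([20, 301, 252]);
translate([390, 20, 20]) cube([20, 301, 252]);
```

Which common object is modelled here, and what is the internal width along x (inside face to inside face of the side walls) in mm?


An open box. The internal width is 370 mm.

A 410×341 base slab with four walls standing on it — an open box. The base is 410 mm wide and the walls are 20 mm thick, so the internal width is 410 − 2 × 20 = 370 mm.


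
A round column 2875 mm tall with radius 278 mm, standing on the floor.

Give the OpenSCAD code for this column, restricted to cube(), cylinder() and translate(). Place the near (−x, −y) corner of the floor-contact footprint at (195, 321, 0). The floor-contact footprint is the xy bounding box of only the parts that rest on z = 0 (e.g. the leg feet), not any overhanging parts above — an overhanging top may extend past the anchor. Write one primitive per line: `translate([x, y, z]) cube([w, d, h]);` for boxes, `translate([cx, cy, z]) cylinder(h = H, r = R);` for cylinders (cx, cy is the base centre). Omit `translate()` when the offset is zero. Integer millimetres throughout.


translate([473, 599, 0]) cylinder(h = 2875, r = 278);


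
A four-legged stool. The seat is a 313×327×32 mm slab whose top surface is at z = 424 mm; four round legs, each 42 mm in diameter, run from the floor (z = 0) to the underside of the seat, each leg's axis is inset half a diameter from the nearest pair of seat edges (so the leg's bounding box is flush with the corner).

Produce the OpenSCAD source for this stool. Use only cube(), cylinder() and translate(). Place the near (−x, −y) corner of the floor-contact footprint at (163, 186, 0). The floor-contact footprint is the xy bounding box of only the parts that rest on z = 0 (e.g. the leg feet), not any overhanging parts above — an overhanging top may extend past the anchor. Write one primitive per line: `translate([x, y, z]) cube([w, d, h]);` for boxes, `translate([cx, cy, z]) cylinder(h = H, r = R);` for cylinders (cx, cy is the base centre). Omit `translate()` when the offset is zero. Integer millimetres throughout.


translate([163, 186, 392]) cube([313, 327, 32]);
translate([184, 207, 0]) cylinder(h = 392, r = 21);
translate([455, 207, 0]) cylinder(h = 392, r = 21);
translate([184, 492, 0]) cylinder(h = 392, r = 21);
translate([455, 492, 0]) cylinder(h = 392, r = 21);


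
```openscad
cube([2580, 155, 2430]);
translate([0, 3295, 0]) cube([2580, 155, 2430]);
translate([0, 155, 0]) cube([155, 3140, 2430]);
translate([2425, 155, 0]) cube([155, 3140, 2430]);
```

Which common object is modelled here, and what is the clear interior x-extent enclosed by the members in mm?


A house (or room) frame. The interior width is 2270 mm.

Four 2430 mm walls enclosing a rectangle with no floor or roof — a room or house frame. Outside width is 2580 mm and wall thickness is 155 mm, so the interior width is 2580 − 2 × 155 = 2270 mm.


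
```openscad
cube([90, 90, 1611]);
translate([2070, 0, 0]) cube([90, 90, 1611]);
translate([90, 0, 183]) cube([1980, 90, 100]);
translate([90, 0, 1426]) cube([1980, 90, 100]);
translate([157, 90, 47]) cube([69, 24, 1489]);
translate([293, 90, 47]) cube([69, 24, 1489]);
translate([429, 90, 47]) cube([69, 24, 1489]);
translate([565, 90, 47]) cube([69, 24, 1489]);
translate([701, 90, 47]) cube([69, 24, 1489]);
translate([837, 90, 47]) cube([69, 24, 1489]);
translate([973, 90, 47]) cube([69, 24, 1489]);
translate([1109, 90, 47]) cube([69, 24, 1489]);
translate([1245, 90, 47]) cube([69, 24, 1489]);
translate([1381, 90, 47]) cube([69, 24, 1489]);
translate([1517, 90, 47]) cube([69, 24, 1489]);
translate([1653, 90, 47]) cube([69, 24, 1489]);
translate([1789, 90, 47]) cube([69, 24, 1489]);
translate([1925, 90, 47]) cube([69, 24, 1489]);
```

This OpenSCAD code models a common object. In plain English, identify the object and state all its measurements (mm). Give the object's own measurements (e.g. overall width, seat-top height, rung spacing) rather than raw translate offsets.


A fence section. Two 90×90 mm posts, 1611 mm tall, stand on the floor with a clear span of 1980 mm between their inner faces. Two horizontal rails of 90×100 mm section span the gap between the posts with their undersides at z = 183 mm and z = 1426 mm, flush with the posts' −y face. 14 pickets, each 69 mm wide, 24 mm thick and 1489 mm tall, are fixed to the +y face of the rails with their bottoms at z = 47 mm, spaced across the span with a 67 mm gap after the −x post and between neighbouring pickets, with 76 mm left before the +x post.


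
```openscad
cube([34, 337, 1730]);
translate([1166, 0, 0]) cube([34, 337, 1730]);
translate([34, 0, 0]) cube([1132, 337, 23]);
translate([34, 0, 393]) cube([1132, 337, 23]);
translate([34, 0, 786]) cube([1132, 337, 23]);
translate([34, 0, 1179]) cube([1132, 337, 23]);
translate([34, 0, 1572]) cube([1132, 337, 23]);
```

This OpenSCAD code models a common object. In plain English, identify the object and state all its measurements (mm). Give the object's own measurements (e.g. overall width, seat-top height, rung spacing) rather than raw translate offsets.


An open bookshelf. Two side panels, each 34 mm thick, 337 mm deep and 1730 mm tall, stand 1200 mm apart (outside-to-outside). Between them sit 5 shelves, each 23 mm thick and 337 mm deep, spanning the full gap between the sides. The bottom shelf rests on the floor (its underside at z = 0) and the clear gap between one shelf's top and the next shelf's underside is 370 mm.


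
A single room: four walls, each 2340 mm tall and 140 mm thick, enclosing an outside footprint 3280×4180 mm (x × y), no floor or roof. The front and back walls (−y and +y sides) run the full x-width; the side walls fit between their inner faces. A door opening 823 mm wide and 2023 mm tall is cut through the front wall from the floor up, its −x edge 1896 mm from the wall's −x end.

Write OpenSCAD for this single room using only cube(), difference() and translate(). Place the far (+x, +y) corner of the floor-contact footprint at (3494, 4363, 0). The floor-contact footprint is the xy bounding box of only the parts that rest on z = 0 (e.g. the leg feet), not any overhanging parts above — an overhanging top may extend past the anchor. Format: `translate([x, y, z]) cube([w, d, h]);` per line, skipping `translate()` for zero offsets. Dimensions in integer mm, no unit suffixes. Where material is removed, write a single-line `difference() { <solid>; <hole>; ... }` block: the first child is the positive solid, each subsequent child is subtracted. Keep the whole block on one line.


difference() { translate([214, 183, 0]) cube([3280, 140, 2340]); translate([2110, 183, 0]) cube([823, 140, 2023]); }
translate([214, 4223, 0]) cube([3280, 140, 2340]);
translate([214, 323, 0]) cube([140, 3900, 2340]);
translate([3354, 323, 0]) cube([140, 3900, 2340]);


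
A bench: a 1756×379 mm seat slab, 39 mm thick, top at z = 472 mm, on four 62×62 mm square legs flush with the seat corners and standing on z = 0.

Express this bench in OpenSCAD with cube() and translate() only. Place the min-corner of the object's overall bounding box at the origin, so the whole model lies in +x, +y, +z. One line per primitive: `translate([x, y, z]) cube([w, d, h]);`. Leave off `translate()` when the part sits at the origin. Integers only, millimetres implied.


// leg_h = 472 − 39 = 433
translate([0, 0, 433]) cube([1756, 379, 39]);
cube([62, 62, 433]);
translate([0, 317, 0]) cube([62, 62, 433]);
translate([1694, 0, 0]) cube([62, 62, 433]);
translate([1694, 317, 0]) cube([62, 62, 433]);


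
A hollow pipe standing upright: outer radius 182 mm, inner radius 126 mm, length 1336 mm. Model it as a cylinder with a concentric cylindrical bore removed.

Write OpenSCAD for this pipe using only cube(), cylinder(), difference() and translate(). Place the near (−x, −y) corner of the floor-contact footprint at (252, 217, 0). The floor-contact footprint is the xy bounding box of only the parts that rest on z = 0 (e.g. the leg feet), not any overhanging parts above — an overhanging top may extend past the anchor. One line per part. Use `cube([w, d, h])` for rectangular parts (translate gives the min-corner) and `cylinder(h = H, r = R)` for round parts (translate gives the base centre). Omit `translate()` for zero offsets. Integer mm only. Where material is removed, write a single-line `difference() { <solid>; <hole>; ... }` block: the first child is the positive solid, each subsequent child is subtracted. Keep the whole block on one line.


difference() { translate([434, 399, 0]) cylinder(h = 1336, r = 182); translate([434, 399, 0]) cylinder(h = 1336, r = 126); }


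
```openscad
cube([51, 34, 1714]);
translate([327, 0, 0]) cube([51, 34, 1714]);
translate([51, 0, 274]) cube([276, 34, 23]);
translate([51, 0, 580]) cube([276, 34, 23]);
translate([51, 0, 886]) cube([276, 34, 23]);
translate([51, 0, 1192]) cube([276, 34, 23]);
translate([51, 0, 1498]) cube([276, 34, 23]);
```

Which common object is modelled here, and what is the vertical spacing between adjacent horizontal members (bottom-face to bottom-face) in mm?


A ladder. The rung spacing is 306 mm.

Two tall 51×34 posts with 5 short bars between them — a ladder. Adjacent rungs sit at z = 274 and z = 580, so the spacing is 580 − 274 = 306 mm.


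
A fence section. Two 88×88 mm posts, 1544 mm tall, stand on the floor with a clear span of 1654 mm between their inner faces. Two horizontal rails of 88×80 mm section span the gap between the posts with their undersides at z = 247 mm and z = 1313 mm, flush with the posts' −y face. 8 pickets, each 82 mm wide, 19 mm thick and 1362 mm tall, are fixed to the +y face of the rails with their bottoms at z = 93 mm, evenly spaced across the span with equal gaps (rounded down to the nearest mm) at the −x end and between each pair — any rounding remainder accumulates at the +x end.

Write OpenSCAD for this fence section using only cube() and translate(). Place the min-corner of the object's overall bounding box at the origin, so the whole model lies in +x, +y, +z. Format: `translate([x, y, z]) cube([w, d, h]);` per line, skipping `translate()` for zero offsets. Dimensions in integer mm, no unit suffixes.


cube([88, 88, 1544]);
translate([1742, 0, 0]) cube([88, 88, 1544]);
translate([88, 0, 247]) cube([1654, 88, 80]);
translate([88, 0, 1313]) cube([1654, 88, 80]);
translate([198, 88, 93]) cube([82, 19, 1362]);
translate([390, 88, 93]) cube([82, 19, 1362]);
translate([582, 88, 93]) cube([82, 19, 1362]);
translate([774, 88, 93]) cube([82, 19, 1362]);
translate([966, 88, 93]) cube([82, 19, 1362]);
translate([1158, 88, 93]) cube([82, 19, 1362]);
translate([1350, 88, 93]) cube([82, 19, 1362]);
translate([1542, 88, 93]) cube([82, 19, 1362]);
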